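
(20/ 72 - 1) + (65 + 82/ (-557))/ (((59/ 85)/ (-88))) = -4864027939/ 591534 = -8222.74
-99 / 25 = -3.96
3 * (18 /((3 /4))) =72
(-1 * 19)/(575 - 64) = -19/511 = -0.04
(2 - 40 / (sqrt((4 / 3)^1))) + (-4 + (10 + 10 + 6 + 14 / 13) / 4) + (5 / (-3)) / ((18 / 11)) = 2633 / 702 - 20* sqrt(3) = -30.89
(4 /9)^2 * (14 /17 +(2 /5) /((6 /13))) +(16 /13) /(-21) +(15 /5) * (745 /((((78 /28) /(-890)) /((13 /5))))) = -3489561349324 /1879605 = -1856539.72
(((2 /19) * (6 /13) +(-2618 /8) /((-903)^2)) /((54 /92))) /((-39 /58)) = -3698639729 /30297220317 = -0.12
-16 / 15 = -1.07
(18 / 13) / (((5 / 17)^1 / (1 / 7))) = 306 / 455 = 0.67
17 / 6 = 2.83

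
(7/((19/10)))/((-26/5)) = -175/247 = -0.71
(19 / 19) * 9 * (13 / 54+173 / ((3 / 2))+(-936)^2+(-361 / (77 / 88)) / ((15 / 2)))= 1655935907 / 210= 7885409.08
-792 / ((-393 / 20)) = 5280 / 131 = 40.31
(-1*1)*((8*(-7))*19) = 1064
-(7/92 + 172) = -15831/92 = -172.08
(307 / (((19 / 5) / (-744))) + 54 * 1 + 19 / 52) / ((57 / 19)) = -59332367 / 2964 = -20017.67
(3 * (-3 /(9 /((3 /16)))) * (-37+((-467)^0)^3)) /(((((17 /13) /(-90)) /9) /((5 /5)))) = -4181.03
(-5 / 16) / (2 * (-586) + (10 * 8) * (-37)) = 5 / 66112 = 0.00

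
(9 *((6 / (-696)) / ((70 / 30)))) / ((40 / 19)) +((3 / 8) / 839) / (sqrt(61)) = -513 / 32480 +3 *sqrt(61) / 409432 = -0.02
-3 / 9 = -1 / 3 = -0.33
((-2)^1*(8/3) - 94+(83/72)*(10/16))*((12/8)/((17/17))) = -56801/384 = -147.92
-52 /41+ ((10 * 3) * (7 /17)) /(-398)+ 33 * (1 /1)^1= 4396978 /138703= 31.70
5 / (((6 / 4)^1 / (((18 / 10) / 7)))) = 6 / 7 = 0.86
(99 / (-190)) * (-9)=891 / 190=4.69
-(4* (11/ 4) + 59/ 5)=-114/ 5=-22.80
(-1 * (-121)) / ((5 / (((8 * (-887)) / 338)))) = -429308 / 845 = -508.06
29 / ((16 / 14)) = 25.38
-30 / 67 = -0.45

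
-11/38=-0.29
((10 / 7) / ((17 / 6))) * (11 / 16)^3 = 19965 / 121856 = 0.16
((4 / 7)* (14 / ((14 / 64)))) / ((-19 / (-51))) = 98.17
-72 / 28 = -18 / 7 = -2.57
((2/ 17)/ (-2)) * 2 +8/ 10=58/ 85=0.68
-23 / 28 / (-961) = 23 / 26908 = 0.00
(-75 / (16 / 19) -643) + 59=-10769 / 16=-673.06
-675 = -675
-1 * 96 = -96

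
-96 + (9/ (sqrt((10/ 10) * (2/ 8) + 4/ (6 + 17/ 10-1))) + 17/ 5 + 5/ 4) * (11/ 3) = -1579/ 20 + 66 * sqrt(15209)/ 227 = -43.09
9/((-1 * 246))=-3/82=-0.04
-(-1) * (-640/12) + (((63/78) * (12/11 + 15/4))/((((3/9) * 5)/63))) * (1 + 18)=47272429/17160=2754.80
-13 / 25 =-0.52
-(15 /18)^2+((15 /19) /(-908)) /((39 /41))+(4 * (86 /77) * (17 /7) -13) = -1547973593 /543981438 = -2.85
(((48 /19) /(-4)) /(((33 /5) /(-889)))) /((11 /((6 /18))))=17780 /6897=2.58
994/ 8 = 497/ 4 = 124.25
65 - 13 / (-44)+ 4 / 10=14453 / 220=65.70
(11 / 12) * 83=913 / 12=76.08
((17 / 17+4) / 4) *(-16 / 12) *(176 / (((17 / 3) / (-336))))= 295680 / 17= 17392.94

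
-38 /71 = -0.54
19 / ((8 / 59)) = 1121 / 8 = 140.12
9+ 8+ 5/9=158/9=17.56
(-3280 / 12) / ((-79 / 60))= 16400 / 79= 207.59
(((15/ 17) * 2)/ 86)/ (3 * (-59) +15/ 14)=-70/ 600151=-0.00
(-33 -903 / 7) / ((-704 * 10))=81 / 3520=0.02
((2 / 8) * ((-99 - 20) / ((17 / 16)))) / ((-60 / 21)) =49 / 5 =9.80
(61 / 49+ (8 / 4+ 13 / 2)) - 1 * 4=563 / 98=5.74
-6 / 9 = -2 / 3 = -0.67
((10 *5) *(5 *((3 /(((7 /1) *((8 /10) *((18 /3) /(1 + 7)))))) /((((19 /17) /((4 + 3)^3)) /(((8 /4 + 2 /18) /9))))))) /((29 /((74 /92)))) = 19263125 /54027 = 356.55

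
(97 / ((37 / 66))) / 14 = 12.36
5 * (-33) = -165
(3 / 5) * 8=24 / 5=4.80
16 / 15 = 1.07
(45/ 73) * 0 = 0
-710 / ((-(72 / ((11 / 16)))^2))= 42955 / 663552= 0.06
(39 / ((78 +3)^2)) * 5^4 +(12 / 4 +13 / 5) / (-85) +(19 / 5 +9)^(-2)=13916414219 / 3807129600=3.66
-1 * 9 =-9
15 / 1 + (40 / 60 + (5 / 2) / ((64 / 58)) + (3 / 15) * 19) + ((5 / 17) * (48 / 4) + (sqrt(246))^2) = 4426991 / 16320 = 271.26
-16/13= -1.23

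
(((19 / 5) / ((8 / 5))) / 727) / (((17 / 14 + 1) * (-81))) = -133 / 7301988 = -0.00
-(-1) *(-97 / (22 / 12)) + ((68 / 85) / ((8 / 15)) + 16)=-779 / 22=-35.41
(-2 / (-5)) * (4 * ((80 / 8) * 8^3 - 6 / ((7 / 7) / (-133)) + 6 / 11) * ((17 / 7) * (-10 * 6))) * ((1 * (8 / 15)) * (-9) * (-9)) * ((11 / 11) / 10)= -5961023.70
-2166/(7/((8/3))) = -5776/7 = -825.14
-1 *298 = -298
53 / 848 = 1 / 16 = 0.06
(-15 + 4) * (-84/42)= 22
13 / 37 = 0.35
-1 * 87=-87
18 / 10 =9 / 5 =1.80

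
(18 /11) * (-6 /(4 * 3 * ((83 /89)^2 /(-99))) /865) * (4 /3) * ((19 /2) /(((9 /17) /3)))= 46052694 /5958985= 7.73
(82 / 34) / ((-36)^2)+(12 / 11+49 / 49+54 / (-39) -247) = -775961177 / 3150576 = -246.29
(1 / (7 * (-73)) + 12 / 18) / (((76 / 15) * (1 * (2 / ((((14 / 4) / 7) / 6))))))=5095 / 932064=0.01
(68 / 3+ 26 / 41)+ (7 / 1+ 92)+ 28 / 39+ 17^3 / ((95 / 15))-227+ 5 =6853504 / 10127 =676.76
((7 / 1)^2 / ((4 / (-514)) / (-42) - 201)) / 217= -37779 / 33628676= -0.00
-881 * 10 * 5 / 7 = -44050 / 7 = -6292.86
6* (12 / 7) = 72 / 7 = 10.29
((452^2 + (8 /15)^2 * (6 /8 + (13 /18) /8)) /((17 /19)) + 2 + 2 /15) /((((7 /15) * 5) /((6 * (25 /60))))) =244652.32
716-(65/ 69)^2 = 3404651/ 4761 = 715.11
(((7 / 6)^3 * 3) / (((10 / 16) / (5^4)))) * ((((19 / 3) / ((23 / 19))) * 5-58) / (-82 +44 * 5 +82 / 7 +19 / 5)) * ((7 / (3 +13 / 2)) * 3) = -46156223750 / 21132009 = -2184.19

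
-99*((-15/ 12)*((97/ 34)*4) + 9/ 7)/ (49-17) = 305811/ 7616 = 40.15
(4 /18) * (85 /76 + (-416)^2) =13152341 /342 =38457.14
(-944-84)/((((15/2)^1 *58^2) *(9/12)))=-2056/37845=-0.05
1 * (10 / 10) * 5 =5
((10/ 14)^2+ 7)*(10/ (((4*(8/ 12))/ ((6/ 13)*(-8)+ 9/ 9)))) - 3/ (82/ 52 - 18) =-419886/ 5551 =-75.64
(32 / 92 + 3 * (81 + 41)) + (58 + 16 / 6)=29464 / 69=427.01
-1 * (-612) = 612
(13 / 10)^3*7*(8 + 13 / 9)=261443 / 1800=145.25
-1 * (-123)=123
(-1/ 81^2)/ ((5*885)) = -1/ 29032425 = -0.00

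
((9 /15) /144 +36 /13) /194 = 0.01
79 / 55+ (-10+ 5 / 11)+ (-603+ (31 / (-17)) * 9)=-586732 / 935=-627.52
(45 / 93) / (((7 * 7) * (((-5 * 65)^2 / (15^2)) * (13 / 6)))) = 162 / 16686215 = 0.00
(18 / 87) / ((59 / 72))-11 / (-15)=0.99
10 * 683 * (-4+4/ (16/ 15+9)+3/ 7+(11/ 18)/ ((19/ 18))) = -355965940/ 20083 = -17724.74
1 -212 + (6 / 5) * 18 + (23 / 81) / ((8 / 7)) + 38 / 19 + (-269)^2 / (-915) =-52618607 / 197640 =-266.23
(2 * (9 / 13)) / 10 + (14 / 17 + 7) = 8798 / 1105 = 7.96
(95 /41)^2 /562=9025 /944722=0.01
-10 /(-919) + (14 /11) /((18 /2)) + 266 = 24214802 /90981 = 266.15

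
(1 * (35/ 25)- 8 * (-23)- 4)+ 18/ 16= 7301/ 40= 182.52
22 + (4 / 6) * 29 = 41.33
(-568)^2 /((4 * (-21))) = -80656 /21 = -3840.76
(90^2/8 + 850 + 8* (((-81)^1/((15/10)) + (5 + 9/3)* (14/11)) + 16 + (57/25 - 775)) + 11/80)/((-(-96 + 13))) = -19983339/365200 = -54.72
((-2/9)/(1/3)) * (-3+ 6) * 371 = -742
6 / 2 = 3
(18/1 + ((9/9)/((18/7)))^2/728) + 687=23755687/33696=705.00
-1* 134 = -134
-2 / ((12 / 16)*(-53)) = 8 / 159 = 0.05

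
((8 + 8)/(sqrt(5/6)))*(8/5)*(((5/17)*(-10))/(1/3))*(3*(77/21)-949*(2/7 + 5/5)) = 6500352*sqrt(30)/119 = 299192.39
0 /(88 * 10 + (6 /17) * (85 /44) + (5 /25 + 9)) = 0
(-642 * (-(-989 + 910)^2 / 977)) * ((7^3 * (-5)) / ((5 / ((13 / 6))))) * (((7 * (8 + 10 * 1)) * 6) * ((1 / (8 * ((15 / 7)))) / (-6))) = 437716348251 / 19540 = 22401041.36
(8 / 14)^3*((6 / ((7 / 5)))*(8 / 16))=960 / 2401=0.40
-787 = -787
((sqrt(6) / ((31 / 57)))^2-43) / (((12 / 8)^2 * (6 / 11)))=-18.51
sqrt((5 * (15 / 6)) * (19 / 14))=5 * sqrt(133) / 14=4.12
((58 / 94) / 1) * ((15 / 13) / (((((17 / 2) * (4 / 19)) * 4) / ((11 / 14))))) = 90915 / 1163344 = 0.08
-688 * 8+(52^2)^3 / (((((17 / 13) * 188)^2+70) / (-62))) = -103606366658688 / 5113123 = -20262834.80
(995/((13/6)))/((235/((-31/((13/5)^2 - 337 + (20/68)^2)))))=267426150/1457454349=0.18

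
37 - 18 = 19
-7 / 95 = -0.07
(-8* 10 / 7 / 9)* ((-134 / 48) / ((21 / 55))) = 36850 / 3969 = 9.28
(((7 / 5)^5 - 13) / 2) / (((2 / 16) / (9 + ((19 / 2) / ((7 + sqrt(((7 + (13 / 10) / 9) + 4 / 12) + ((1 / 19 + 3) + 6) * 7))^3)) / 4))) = -42630333737611467564 / 162916847932165625 - 86481328753782 * sqrt(23017930) / 32583369586433125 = -274.40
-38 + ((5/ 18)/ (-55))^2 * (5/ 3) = -4469251/ 117612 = -38.00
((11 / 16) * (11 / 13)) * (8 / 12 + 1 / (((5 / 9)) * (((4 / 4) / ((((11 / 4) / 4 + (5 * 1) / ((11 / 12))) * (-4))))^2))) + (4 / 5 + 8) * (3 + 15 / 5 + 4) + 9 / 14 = 251968909 / 349440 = 721.06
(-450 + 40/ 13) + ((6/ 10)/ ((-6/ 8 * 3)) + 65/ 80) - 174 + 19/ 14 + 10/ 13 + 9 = -13306039/ 21840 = -609.25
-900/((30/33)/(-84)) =83160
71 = 71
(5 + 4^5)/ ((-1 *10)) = -1029/ 10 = -102.90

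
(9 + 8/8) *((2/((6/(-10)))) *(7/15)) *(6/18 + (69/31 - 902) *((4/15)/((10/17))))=6339.89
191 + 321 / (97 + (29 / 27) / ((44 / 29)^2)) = 194.29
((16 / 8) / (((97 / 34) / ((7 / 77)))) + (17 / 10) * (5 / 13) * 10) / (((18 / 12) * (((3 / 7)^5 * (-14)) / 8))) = -1759049432 / 10111959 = -173.96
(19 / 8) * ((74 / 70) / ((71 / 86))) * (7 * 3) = 90687 / 1420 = 63.86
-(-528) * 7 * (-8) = -29568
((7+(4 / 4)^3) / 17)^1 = 8 / 17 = 0.47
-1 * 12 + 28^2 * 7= 5476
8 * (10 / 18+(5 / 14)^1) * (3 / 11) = 460 / 231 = 1.99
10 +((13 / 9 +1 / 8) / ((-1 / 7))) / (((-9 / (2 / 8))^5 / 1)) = 43535647511 / 4353564672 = 10.00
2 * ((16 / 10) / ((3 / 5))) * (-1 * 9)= -48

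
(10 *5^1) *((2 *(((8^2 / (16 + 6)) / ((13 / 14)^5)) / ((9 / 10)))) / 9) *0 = 0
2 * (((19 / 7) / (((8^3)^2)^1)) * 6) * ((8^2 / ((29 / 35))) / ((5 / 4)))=57 / 7424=0.01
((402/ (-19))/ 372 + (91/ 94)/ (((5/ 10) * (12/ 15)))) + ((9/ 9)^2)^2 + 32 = 3915853/ 110732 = 35.36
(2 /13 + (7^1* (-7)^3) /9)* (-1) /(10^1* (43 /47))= 293233 /10062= 29.14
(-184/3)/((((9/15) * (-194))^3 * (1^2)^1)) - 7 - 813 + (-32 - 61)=-67494903494/73926513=-913.00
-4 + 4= 0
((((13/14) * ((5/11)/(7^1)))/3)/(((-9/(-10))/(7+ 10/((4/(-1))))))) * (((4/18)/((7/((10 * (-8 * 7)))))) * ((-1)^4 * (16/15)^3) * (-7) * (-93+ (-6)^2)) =-16187392/18711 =-865.13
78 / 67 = 1.16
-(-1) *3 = 3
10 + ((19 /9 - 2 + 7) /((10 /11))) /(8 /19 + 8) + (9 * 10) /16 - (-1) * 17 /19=596743 /34200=17.45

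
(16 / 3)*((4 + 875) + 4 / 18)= 126608 / 27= 4689.19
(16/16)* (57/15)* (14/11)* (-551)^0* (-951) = -252966/55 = -4599.38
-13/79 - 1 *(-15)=1172/79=14.84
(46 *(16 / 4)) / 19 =184 / 19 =9.68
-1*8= -8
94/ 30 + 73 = 1142/ 15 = 76.13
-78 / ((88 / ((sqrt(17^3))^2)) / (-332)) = 15903381 / 11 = 1445761.91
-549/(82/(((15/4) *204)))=-419985/82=-5121.77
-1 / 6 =-0.17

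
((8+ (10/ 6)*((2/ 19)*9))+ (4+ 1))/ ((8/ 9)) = 2493/ 152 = 16.40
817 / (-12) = -817 / 12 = -68.08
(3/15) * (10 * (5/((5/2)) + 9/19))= 94/19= 4.95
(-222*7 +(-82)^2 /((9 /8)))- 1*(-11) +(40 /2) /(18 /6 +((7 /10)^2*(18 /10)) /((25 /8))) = 136622695 /30771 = 4439.98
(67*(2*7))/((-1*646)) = -469/323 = -1.45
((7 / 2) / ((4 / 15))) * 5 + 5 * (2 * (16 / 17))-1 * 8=67.04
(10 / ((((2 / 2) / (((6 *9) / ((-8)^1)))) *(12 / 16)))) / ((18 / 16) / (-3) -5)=16.74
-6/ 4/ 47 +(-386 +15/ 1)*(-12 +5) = 244115/ 94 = 2596.97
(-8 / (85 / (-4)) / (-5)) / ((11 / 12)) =-384 / 4675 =-0.08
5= 5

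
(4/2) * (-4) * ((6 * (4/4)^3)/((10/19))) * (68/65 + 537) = -15947688/325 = -49069.81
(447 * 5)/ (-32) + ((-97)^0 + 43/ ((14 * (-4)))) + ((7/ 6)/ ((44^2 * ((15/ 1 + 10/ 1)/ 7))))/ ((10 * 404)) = -571686158657/ 8212512000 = -69.61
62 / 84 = 31 / 42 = 0.74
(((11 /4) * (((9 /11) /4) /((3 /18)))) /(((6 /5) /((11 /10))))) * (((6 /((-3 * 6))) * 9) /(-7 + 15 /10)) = 27 /16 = 1.69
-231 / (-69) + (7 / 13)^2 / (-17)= 3.33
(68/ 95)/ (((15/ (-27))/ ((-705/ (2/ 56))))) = 2416176/ 95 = 25433.43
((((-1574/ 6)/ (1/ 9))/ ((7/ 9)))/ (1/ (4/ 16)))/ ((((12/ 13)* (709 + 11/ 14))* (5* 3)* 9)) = -10231/ 1192440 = -0.01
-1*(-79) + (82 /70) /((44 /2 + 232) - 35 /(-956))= 671544331 /8500065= 79.00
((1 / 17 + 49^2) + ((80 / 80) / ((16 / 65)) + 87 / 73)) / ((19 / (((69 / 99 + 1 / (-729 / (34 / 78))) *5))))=6503541079595 / 14748240078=440.97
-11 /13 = -0.85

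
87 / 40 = 2.18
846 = 846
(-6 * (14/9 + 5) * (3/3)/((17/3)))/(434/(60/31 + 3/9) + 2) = -12449/346664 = -0.04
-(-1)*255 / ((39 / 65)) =425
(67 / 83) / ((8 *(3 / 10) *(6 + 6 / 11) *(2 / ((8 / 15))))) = 737 / 53784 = 0.01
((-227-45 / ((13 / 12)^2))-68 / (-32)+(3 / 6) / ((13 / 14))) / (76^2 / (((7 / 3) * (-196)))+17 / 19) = 2314466931 / 103396904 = 22.38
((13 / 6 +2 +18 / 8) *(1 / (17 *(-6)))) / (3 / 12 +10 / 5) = -77 / 2754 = -0.03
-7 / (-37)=7 / 37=0.19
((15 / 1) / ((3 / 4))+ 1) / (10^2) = 21 / 100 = 0.21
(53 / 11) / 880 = 53 / 9680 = 0.01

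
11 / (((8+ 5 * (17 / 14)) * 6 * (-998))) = -77 / 589818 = -0.00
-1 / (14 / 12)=-0.86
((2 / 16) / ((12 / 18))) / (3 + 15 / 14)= 7 / 152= 0.05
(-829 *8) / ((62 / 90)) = -9627.10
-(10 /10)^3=-1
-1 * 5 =-5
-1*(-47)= 47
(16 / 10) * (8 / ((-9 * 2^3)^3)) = -1 / 29160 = -0.00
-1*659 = -659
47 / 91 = 0.52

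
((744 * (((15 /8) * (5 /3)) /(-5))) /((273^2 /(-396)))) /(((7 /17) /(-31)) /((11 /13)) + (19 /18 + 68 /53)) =113150715480 /106380152333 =1.06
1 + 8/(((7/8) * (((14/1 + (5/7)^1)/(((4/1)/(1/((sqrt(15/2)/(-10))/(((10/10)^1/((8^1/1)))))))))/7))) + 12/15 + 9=-27.32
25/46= 0.54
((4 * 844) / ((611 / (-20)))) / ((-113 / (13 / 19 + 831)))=1066951040 / 1311817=813.34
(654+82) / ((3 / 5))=3680 / 3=1226.67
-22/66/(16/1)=-1/48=-0.02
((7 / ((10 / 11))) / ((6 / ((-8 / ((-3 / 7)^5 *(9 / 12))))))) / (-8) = -1294139 / 10935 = -118.35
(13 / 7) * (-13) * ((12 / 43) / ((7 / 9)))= -18252 / 2107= -8.66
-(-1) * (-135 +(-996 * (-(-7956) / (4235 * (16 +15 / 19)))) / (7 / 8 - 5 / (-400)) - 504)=-14667335721 / 19183703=-764.57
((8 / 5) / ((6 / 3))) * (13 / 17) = 52 / 85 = 0.61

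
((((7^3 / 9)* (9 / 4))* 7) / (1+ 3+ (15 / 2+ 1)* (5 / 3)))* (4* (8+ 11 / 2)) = 194481 / 109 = 1784.23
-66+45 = -21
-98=-98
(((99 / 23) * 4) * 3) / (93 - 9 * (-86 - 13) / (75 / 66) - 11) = 7425 / 124499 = 0.06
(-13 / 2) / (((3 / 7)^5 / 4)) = -436982 / 243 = -1798.28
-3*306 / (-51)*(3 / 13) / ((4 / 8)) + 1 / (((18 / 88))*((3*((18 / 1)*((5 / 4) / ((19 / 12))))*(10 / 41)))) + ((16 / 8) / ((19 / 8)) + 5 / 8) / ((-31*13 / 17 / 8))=8.28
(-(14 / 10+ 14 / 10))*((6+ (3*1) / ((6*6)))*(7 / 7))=-511 / 30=-17.03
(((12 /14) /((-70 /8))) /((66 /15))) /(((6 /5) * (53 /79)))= -0.03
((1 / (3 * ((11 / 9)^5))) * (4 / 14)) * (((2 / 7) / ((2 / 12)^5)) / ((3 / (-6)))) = -155.16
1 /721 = 0.00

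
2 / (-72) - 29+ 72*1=1547 / 36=42.97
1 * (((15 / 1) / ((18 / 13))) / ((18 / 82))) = 2665 / 54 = 49.35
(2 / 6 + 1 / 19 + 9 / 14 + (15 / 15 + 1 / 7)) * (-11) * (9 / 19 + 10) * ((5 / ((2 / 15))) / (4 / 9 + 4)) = -2111.07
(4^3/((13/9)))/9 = 4.92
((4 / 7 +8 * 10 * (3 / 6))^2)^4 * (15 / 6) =105800258559305482240 / 5764801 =18352803255360.50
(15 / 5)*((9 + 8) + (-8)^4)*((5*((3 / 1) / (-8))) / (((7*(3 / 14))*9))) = -6855 / 4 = -1713.75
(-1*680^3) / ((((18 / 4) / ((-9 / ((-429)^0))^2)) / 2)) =-11319552000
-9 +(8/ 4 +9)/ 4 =-6.25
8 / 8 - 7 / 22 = 15 / 22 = 0.68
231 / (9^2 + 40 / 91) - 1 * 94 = -675613 / 7411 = -91.16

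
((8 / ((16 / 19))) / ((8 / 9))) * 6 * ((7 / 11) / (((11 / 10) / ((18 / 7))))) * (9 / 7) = 207765 / 1694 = 122.65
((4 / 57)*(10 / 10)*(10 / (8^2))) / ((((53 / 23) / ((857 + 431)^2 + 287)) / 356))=5660743095 / 2014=2810696.67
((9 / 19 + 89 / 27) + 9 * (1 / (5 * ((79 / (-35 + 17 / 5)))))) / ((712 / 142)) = 694309 / 1141425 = 0.61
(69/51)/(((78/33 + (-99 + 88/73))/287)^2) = 1221582267983/99829272737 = 12.24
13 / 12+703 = 8449 / 12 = 704.08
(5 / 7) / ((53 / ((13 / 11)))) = 65 / 4081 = 0.02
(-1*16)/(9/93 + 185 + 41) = -0.07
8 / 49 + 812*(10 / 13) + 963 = 1011415 / 637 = 1587.78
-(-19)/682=19/682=0.03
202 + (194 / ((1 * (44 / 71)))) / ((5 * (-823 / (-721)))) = 23252587 / 90530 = 256.85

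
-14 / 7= -2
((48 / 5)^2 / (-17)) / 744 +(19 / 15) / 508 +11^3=26724653461 / 20078700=1331.00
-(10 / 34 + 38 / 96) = -563 / 816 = -0.69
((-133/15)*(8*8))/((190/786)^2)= -23064384/2375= -9711.32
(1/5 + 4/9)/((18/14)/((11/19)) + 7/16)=35728/147375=0.24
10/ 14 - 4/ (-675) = 3403/ 4725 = 0.72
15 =15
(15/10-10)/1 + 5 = -7/2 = -3.50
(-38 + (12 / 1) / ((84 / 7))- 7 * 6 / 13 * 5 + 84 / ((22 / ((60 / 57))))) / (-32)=133499 / 86944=1.54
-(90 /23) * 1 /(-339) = 0.01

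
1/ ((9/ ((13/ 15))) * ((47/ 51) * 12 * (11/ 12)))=221/ 23265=0.01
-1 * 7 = -7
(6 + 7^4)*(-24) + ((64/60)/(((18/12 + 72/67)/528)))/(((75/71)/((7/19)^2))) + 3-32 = -2698059982099/46704375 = -57768.89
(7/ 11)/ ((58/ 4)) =14/ 319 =0.04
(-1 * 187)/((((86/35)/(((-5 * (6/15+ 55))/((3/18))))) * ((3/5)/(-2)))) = -18129650/43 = -421619.77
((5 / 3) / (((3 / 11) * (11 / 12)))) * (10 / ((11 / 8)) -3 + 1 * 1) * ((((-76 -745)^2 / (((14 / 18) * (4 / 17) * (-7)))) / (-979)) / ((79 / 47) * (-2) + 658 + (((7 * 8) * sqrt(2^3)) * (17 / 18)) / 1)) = 36491074670480895 / 1198432886172676 -1684657575646515 * sqrt(2) / 342409396049336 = 23.49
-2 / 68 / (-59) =1 / 2006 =0.00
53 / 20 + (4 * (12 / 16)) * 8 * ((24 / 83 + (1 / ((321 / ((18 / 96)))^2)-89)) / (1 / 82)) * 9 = -119448090703511 / 76021360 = -1571243.80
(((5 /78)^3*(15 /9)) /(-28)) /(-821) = 625 /32727004128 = 0.00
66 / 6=11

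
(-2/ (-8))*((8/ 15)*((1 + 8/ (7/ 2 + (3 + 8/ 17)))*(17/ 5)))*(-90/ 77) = -34612/ 30415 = -1.14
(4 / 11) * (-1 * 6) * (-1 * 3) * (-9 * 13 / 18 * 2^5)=-14976 / 11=-1361.45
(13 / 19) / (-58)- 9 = -9931 / 1102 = -9.01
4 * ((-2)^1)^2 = 16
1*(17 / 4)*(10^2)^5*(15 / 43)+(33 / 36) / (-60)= 458999999999527 / 30960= 14825581395.33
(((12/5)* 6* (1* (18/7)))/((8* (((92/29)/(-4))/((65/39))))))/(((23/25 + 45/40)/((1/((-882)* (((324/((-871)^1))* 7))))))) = -1262950/609827589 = -0.00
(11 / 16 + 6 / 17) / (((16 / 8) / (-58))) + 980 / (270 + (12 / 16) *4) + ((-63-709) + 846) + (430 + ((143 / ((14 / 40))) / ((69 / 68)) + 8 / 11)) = 5515759551 / 6262256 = 880.79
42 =42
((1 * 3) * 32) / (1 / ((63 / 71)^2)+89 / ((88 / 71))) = 1.31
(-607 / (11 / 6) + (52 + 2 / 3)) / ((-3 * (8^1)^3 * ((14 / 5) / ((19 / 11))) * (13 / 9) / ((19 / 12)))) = 4146085 / 33825792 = 0.12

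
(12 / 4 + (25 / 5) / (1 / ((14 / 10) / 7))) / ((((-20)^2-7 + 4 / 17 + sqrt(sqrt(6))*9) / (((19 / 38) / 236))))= -116236674225*6^(1 / 4) / 235660578099126802-60886809*6^(3 / 4) / 235660578099126802 + 2660315805*sqrt(6) / 235660578099126802 + 5078706975125 / 235660578099126802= 0.00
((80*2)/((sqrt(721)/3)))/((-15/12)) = -384*sqrt(721)/721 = -14.30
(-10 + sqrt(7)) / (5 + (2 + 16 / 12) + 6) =-30 / 43 + 3 * sqrt(7) / 43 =-0.51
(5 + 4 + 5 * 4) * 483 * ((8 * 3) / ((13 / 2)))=672336 / 13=51718.15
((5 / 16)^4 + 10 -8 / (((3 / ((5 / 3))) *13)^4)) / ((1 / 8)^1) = 122923862465185 / 1535088402432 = 80.08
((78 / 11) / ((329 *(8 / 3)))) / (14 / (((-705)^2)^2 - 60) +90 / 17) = 491350328773785 / 321845581873549888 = 0.00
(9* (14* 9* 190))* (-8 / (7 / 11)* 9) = -24377760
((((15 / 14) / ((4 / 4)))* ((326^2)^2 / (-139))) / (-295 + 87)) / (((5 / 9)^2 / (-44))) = -3773804274306 / 63245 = -59669606.68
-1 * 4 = -4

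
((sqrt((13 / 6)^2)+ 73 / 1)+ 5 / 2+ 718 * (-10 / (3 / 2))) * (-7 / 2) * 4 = 65926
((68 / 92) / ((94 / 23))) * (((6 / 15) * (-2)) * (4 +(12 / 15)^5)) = -459816 / 734375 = -0.63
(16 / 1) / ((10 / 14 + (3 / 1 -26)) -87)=-112 / 765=-0.15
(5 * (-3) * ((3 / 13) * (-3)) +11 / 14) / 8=2033 / 1456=1.40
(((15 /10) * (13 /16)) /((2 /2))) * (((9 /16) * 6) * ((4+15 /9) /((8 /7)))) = 41769 /2048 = 20.40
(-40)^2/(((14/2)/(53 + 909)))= 219885.71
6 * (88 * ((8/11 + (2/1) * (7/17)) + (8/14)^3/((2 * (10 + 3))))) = 62356512/75803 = 822.61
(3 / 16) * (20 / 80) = 3 / 64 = 0.05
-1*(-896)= 896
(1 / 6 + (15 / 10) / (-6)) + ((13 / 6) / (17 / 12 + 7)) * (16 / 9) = 1361 / 3636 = 0.37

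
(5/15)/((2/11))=11/6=1.83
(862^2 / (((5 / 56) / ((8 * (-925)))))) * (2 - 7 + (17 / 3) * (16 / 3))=-13979451485440 / 9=-1553272387271.11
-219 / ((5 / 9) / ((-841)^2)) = -1394050851 / 5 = -278810170.20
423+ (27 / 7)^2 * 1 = 21456 / 49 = 437.88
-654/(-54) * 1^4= 12.11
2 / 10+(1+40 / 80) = 17 / 10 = 1.70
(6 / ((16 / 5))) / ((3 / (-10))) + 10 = 15 / 4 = 3.75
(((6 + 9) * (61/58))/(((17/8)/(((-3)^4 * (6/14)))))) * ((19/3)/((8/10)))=7040925/3451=2040.26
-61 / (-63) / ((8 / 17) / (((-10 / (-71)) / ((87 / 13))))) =67405 / 1556604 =0.04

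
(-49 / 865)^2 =2401 / 748225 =0.00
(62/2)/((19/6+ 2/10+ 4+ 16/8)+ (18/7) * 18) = 210/377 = 0.56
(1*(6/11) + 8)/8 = 47/44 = 1.07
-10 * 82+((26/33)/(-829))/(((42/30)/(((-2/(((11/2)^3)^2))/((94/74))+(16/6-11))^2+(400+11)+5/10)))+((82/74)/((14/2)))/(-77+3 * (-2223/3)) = -834129135971677334287343828537/1016825707899405498200544900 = -820.33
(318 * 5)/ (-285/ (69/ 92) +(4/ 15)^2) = -178875/ 42742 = -4.18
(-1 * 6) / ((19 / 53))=-318 / 19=-16.74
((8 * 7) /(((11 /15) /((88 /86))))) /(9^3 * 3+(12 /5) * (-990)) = -160 /387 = -0.41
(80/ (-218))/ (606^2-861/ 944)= -37760/ 37787021607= -0.00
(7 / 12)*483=1127 / 4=281.75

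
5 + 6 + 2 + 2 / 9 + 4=155 / 9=17.22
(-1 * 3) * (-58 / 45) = 58 / 15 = 3.87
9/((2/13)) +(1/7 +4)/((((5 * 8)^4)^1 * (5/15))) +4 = 62.50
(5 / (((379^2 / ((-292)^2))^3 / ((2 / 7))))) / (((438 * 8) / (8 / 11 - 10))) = -180440151454720 / 228205435790926517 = -0.00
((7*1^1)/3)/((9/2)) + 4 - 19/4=-25/108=-0.23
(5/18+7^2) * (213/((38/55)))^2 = 13525885175/2888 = 4683478.25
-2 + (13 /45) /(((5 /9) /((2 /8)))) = -187 /100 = -1.87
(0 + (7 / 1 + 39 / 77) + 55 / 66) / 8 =3853 / 3696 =1.04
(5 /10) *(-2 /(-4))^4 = 1 /32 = 0.03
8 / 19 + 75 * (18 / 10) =2573 / 19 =135.42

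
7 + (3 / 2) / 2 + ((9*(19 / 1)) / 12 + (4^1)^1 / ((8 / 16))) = 30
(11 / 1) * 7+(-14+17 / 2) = 143 / 2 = 71.50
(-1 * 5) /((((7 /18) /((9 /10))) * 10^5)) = -81 /700000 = -0.00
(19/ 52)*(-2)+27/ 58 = -0.27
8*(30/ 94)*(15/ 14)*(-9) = -8100/ 329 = -24.62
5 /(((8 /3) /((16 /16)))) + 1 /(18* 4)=17 /9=1.89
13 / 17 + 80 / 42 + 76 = 28085 / 357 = 78.67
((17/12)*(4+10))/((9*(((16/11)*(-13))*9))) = -1309/101088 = -0.01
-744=-744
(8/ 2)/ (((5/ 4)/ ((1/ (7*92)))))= 4/ 805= 0.00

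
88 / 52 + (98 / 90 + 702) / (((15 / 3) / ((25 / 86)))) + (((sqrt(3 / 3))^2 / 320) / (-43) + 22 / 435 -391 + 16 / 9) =-1798005593 / 5187520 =-346.60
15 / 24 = 0.62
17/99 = 0.17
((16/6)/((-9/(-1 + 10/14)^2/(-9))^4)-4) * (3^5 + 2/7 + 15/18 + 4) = -360439276222/363182463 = -992.45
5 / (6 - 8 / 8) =1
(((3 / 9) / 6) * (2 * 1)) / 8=1 / 72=0.01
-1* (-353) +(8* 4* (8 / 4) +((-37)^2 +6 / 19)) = 33940 / 19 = 1786.32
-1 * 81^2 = -6561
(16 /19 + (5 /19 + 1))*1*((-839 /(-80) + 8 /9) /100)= 0.24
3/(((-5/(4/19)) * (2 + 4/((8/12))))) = -3/190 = -0.02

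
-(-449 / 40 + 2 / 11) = 11.04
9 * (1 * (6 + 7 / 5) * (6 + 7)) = 865.80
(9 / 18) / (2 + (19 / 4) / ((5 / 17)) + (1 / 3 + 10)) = 30 / 1709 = 0.02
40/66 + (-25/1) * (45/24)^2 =-184345/2112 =-87.28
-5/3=-1.67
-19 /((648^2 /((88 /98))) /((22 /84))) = -2299 /216040608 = -0.00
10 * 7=70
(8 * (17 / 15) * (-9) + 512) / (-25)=-2152 / 125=-17.22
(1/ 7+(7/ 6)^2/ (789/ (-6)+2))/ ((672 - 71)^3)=617/ 1012035356262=0.00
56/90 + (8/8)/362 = 10181/16290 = 0.62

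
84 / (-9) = -28 / 3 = -9.33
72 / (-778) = -36 / 389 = -0.09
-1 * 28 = -28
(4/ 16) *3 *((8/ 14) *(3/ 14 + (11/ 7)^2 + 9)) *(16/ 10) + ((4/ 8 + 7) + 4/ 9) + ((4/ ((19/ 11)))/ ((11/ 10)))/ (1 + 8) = 16.19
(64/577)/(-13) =-64/7501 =-0.01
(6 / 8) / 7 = 3 / 28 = 0.11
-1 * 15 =-15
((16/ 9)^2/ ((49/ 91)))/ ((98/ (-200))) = -332800/ 27783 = -11.98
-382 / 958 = -191 / 479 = -0.40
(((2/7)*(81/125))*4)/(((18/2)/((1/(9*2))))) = 4/875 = 0.00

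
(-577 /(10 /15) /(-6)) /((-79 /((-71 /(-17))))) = -40967 /5372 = -7.63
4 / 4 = 1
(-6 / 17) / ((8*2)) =-3 / 136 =-0.02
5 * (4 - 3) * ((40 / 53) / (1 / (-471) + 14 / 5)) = 471000 / 349217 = 1.35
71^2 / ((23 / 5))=25205 / 23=1095.87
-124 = -124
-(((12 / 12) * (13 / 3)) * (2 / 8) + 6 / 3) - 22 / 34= -761 / 204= -3.73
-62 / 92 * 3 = -93 / 46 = -2.02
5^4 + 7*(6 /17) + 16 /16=10684 /17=628.47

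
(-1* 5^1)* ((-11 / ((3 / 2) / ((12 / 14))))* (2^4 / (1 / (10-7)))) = 10560 / 7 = 1508.57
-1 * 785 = -785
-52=-52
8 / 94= 4 / 47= 0.09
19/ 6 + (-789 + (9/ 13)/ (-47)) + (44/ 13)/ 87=-27847505/ 35438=-785.81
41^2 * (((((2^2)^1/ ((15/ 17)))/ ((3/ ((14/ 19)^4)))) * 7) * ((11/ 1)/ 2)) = 169063360928/ 5864445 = 28828.54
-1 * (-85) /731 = 5 /43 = 0.12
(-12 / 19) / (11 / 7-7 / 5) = -3.68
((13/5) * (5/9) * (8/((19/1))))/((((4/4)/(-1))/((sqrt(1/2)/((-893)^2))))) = -52 * sqrt(2)/136363779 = -0.00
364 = 364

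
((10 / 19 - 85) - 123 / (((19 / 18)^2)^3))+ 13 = -7546045994 / 47045881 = -160.40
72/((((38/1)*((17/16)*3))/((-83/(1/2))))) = -31872/323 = -98.67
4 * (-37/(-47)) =148/47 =3.15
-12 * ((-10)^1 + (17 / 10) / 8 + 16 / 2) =429 / 20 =21.45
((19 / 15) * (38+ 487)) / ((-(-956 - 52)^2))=-95 / 145152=-0.00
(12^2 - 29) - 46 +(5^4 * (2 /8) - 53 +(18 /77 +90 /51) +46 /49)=6420963 /36652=175.19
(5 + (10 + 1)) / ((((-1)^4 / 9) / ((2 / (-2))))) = -144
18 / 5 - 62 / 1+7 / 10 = -57.70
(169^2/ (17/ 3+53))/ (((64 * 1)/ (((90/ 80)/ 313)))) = 771147/ 28205056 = 0.03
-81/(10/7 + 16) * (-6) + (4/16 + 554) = 142041/244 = 582.14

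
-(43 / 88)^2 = -0.24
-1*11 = -11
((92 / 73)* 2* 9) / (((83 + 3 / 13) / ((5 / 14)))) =26910 / 276451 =0.10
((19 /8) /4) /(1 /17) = 323 /32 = 10.09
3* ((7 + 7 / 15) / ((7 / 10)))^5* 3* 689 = 23119003648 / 27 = 856259394.37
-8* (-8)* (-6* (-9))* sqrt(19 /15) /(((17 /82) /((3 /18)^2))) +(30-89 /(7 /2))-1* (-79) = 585 /7 +2624* sqrt(285) /85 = 604.73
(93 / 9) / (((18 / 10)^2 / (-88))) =-68200 / 243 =-280.66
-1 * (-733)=733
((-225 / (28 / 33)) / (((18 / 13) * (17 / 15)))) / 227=-160875 / 216104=-0.74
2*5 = 10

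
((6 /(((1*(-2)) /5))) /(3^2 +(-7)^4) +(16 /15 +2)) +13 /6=18896 /3615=5.23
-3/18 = -0.17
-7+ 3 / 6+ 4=-5 / 2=-2.50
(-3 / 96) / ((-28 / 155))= 155 / 896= 0.17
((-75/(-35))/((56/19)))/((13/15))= 4275/5096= 0.84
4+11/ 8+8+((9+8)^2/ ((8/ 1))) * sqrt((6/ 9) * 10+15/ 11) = 107/ 8+289 * sqrt(8745)/ 264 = 115.75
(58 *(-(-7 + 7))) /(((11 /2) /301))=0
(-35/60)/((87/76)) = -133/261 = -0.51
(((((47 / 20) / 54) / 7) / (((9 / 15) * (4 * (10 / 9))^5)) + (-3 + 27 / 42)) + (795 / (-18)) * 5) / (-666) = 3839590297211 / 11457331200000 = 0.34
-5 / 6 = -0.83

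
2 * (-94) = -188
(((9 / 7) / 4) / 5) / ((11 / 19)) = 171 / 1540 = 0.11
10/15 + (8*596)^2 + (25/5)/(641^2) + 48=28022749005473/1232643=22733872.67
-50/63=-0.79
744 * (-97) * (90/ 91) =-6495120/ 91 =-71374.95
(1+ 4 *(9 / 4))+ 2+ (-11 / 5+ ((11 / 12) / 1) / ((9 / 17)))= 11.53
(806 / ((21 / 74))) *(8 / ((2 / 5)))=1192880 / 21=56803.81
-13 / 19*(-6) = 4.11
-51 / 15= -17 / 5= -3.40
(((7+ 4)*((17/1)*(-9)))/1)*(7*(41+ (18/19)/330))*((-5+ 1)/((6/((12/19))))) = 367121664/1805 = 203391.50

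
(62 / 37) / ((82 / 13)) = 403 / 1517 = 0.27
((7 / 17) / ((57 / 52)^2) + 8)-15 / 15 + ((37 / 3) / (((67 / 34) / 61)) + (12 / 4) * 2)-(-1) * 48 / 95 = 7320346097 / 18503055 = 395.63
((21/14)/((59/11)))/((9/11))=0.34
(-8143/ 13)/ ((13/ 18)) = -146574/ 169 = -867.30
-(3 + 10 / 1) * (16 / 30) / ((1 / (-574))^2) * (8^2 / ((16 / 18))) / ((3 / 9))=-2467116288 / 5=-493423257.60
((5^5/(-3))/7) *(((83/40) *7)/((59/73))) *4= -3786875/354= -10697.39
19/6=3.17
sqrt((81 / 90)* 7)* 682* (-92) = -94116* sqrt(70) / 5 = -157486.19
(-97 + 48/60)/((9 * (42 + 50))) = -481/4140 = -0.12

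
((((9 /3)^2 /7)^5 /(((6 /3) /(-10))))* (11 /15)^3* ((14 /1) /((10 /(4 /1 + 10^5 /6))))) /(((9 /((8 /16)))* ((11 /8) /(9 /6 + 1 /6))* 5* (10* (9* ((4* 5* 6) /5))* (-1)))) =1512863 /1500625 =1.01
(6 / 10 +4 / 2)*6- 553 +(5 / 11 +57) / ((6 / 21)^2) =166.42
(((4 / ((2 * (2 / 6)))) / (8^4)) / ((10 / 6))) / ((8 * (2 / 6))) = 27 / 81920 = 0.00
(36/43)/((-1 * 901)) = -36/38743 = -0.00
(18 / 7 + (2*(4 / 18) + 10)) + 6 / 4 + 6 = 2585 / 126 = 20.52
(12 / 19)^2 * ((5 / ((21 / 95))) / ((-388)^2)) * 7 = 75 / 178771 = 0.00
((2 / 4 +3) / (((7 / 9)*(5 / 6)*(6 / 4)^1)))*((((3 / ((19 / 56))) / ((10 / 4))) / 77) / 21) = 288 / 36575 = 0.01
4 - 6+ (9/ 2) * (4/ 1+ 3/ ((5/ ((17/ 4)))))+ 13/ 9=10411/ 360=28.92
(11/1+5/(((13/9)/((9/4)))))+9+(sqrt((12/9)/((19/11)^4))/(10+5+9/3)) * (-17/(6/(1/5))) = 1445/52 - 2057 * sqrt(3)/292410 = 27.78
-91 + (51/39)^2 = -15090/169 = -89.29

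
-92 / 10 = -46 / 5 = -9.20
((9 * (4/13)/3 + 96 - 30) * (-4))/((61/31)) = -107880/793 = -136.04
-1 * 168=-168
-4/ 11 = -0.36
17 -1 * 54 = -37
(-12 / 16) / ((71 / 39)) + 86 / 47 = 18925 / 13348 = 1.42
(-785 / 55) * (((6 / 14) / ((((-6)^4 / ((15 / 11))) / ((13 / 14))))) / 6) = -10205 / 10245312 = -0.00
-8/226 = -4/113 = -0.04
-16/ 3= -5.33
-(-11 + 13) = -2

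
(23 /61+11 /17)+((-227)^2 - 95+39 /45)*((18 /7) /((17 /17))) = 4800453276 /36295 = 132262.11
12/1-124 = -112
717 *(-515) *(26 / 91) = -738510 / 7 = -105501.43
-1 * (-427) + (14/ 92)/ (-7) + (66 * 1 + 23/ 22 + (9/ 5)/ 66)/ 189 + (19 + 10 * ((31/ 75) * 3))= 31336061/ 68310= 458.73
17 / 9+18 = 19.89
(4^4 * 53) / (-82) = -6784 / 41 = -165.46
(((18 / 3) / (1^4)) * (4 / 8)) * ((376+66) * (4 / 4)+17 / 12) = 5321 / 4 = 1330.25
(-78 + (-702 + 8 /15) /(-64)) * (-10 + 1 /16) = 1705487 /2560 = 666.21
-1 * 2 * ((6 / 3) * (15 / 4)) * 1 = -15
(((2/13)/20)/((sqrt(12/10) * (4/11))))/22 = sqrt(30)/6240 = 0.00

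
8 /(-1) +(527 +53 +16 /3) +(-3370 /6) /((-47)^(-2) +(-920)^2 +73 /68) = 44041106169056 /76283758875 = 577.33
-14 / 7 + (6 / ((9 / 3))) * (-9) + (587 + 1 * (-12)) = 555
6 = 6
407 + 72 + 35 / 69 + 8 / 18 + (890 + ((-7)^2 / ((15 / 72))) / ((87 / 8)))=41768252 / 30015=1391.58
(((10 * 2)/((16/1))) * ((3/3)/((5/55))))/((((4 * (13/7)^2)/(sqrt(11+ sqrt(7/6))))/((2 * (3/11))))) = 245 * sqrt(6 * sqrt(42)+ 396)/2704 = 1.89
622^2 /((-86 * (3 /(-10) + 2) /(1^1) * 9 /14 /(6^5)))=-23398744320 /731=-32009226.16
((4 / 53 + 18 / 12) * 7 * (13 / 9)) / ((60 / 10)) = 15197 / 5724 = 2.65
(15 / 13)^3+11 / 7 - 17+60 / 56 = -394347 / 30758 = -12.82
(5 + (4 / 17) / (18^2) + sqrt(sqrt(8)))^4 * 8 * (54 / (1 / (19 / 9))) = 304 * (1377 * 2^(3 / 4) + 6886)^4 / 1198435061547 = 1818677.36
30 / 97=0.31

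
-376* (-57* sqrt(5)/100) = 5358* sqrt(5)/25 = 479.23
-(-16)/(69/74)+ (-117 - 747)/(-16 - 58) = 73616/2553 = 28.84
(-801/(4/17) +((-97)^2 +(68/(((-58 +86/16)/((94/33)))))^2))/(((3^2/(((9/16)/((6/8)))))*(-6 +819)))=4646497631515/7532234881776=0.62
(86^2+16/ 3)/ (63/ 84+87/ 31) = 393328/ 189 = 2081.10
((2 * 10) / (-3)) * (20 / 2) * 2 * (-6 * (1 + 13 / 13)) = 1600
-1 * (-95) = 95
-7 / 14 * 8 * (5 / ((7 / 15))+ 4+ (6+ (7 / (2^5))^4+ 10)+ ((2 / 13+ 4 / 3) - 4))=-8073642097 / 71565312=-112.82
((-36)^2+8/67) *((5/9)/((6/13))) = 2822300/1809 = 1560.14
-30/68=-15/34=-0.44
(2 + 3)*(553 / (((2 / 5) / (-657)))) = -9083025 / 2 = -4541512.50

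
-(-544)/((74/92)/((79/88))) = 247112/407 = 607.15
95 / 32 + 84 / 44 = 1717 / 352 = 4.88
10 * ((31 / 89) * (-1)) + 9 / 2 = 181 / 178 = 1.02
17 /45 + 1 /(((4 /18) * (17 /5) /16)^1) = 16489 /765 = 21.55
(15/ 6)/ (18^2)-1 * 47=-30451/ 648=-46.99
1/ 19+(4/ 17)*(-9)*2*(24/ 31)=-32305/ 10013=-3.23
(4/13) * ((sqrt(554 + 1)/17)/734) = 2 * sqrt(555)/81107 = 0.00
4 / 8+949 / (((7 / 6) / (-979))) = -11148845 / 14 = -796346.07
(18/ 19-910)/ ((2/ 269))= -2323084/ 19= -122267.58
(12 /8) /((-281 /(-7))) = 21 /562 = 0.04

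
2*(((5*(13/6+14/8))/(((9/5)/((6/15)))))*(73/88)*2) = 17155/1188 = 14.44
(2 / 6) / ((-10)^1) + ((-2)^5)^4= 31457279 / 30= 1048575.97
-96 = -96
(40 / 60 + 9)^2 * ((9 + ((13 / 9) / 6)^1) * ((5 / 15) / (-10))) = -419659 / 14580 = -28.78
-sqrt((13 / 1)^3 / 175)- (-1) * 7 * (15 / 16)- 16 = -151 / 16- 13 * sqrt(91) / 35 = -12.98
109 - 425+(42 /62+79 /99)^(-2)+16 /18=-58061126575 /184525056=-314.65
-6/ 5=-1.20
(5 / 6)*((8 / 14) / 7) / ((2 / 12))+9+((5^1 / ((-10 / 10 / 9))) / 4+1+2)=227 / 196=1.16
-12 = -12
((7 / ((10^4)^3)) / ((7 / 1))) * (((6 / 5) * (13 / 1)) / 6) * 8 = 13 / 625000000000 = 0.00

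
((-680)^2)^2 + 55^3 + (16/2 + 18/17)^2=61792224746091/289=213813926457.06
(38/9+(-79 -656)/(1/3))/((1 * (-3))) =19807/27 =733.59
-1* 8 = -8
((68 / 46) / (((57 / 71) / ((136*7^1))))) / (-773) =-2298128 / 1013403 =-2.27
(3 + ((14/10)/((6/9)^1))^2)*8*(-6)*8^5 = -11654922.24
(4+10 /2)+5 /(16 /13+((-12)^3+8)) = 201031 /22344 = 9.00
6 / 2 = 3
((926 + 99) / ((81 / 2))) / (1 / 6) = 4100 / 27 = 151.85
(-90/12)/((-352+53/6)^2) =-270/4239481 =-0.00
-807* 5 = -4035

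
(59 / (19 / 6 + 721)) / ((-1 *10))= -177 / 21725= -0.01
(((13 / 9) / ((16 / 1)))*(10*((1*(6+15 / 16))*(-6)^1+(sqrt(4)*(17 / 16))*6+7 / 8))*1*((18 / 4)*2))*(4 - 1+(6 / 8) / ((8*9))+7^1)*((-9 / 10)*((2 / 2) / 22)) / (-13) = -20181 / 2816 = -7.17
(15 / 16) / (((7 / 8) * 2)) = 15 / 28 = 0.54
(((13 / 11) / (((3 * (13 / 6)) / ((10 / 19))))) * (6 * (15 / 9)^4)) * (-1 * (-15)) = 125000 / 1881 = 66.45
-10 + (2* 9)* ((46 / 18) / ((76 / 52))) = 408 / 19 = 21.47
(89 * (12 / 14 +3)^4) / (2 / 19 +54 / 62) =27858668661 / 1380575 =20179.03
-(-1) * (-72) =-72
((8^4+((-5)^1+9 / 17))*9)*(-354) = -221605416 / 17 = -13035612.71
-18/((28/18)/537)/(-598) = 43497/4186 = 10.39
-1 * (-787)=787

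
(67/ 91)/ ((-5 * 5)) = -67/ 2275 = -0.03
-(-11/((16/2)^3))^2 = -121/262144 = -0.00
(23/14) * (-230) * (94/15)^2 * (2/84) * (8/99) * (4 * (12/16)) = -18696976/218295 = -85.65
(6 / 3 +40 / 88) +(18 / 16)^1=315 / 88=3.58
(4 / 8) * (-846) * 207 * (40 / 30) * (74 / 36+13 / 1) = -1757706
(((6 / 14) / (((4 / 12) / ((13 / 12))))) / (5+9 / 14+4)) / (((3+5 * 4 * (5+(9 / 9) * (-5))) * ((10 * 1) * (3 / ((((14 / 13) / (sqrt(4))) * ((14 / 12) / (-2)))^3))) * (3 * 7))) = -0.00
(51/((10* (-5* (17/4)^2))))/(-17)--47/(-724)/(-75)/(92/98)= 612691/144372840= 0.00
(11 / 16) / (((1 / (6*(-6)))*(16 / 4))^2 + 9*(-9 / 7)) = -6237 / 104864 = -0.06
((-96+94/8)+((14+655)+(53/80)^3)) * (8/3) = 99846959/64000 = 1560.11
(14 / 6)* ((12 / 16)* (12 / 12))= 7 / 4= 1.75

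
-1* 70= -70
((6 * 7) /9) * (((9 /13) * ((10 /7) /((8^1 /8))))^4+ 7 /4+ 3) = 1565364259 /58778538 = 26.63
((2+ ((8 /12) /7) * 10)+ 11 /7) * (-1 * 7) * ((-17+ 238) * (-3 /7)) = 20995 /7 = 2999.29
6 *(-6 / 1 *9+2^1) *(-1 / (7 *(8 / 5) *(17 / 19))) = 3705 / 119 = 31.13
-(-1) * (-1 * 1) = -1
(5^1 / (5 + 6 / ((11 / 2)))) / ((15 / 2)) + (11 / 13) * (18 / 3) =5.19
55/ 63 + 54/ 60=1117/ 630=1.77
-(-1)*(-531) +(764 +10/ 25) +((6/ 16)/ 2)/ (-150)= 186719/ 800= 233.40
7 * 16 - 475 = -363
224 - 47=177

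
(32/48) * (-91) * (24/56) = -26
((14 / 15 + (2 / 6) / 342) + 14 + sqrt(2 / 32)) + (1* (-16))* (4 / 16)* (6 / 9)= 128431 / 10260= 12.52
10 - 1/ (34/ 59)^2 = 8079/ 1156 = 6.99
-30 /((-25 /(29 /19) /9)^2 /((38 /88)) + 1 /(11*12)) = -89919720 /23012707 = -3.91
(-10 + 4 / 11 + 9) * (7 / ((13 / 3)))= -147 / 143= -1.03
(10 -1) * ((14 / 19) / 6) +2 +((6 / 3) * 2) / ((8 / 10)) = 154 / 19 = 8.11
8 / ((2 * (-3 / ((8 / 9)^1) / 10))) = -320 / 27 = -11.85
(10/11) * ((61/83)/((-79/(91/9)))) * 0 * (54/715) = 0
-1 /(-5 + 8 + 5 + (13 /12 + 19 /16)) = -48 /493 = -0.10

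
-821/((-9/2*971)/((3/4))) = 821/5826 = 0.14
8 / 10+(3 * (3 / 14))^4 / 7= 1108453 / 1344560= 0.82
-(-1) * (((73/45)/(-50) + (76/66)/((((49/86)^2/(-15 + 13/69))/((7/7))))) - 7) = -11631356117/195252750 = -59.57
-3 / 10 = -0.30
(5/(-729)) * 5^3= -0.86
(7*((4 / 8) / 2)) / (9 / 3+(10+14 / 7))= 7 / 60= 0.12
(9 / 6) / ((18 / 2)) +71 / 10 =109 / 15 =7.27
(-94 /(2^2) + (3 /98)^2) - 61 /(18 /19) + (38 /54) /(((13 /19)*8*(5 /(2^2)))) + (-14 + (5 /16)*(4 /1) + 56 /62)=-13014553912 /130626405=-99.63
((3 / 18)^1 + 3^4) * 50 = 12175 / 3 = 4058.33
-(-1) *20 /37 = 20 /37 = 0.54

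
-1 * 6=-6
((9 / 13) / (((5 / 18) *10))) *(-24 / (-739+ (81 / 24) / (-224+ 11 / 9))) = 0.01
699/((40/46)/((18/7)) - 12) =-144693/2414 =-59.94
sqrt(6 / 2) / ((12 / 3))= 0.43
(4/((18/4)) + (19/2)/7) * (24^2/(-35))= -9056/245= -36.96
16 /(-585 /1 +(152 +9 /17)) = -34 /919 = -0.04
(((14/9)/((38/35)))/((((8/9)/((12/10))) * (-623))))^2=441/45751696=0.00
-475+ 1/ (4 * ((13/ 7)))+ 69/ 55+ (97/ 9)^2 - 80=-101339747/ 231660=-437.45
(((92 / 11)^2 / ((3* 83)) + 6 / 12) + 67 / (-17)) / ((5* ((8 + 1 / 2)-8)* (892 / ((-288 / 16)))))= 9711951 / 380730130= 0.03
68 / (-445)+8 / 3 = 3356 / 1335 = 2.51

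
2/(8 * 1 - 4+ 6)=1/5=0.20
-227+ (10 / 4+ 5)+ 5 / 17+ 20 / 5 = -7317 / 34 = -215.21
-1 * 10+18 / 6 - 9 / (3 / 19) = -64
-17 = -17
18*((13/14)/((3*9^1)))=13/21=0.62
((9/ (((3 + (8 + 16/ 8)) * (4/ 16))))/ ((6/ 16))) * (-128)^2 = 1572864/ 13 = 120989.54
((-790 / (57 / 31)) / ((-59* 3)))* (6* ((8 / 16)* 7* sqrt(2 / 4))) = 85715* sqrt(2) / 3363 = 36.04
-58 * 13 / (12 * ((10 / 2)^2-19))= -377 / 36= -10.47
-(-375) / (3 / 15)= 1875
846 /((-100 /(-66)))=13959 /25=558.36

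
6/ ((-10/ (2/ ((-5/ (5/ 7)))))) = 6/ 35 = 0.17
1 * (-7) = -7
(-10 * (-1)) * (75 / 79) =750 / 79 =9.49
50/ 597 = 0.08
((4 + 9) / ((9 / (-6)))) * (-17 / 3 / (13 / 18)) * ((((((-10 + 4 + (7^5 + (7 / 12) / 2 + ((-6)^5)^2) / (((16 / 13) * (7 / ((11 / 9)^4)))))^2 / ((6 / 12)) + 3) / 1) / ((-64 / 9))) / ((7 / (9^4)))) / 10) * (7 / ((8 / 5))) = -1924729222154354578.72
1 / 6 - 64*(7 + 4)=-4223 / 6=-703.83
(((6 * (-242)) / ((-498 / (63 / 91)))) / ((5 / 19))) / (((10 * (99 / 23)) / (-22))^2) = 2.00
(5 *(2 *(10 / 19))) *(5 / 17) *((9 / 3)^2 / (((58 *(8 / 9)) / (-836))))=-111375 / 493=-225.91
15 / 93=5 / 31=0.16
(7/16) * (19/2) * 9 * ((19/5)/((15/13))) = 98553/800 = 123.19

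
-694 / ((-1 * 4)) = 347 / 2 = 173.50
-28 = -28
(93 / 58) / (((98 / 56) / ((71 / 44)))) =6603 / 4466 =1.48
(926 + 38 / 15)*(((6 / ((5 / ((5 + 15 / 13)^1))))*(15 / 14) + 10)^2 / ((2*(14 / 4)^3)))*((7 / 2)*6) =29604242560 / 405769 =72958.36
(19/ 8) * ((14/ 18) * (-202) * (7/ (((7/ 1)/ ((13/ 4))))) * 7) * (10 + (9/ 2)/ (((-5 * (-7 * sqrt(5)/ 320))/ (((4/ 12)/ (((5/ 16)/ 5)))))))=-5588128 * sqrt(5)/ 15 - 6112015/ 72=-917918.04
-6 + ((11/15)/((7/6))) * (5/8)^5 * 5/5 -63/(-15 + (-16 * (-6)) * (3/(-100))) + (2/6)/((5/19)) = -294750727/256327680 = -1.15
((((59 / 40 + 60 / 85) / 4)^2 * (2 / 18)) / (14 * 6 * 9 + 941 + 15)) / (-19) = -2199289 / 2165896396800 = -0.00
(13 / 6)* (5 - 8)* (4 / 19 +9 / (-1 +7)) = -845 / 76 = -11.12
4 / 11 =0.36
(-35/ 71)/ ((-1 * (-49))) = -0.01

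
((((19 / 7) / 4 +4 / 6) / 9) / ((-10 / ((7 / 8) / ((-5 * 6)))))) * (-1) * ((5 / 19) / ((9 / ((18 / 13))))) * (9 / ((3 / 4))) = -113 / 533520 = -0.00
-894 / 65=-13.75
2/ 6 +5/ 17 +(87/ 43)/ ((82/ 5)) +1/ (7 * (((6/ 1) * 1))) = 0.77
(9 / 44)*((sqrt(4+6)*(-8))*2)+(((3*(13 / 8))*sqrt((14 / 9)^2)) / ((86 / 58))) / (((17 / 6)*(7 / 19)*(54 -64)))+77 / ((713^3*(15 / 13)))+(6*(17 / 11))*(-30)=-48732968613450799 / 174875875618620 -36*sqrt(10) / 11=-289.02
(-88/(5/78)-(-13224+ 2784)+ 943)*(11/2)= 550561/10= 55056.10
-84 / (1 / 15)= -1260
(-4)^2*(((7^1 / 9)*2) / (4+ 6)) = 112 / 45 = 2.49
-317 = -317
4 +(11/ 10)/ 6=251/ 60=4.18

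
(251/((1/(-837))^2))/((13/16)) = 2813485104/13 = 216421931.08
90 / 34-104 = -1723 / 17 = -101.35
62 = 62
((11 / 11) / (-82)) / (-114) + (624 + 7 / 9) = 624.78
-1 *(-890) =890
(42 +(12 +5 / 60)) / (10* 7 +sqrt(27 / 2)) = 22715 / 29319-649* sqrt(6) / 39092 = 0.73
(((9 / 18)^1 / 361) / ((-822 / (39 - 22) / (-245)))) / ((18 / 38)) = 0.01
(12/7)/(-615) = -4/1435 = -0.00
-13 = -13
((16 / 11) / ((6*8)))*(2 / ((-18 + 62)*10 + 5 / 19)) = 38 / 276045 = 0.00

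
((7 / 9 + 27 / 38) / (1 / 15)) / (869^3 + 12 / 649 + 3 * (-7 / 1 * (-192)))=1651705 / 48552494290194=0.00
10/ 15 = 2/ 3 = 0.67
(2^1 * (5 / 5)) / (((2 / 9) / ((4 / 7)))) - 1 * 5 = 1 / 7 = 0.14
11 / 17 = 0.65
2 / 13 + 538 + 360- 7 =11585 / 13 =891.15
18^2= 324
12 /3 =4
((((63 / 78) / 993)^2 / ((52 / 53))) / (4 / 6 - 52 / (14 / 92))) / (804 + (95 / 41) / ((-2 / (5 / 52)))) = -319431 / 129873944694787228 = -0.00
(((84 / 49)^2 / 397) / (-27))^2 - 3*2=-20434637030 / 3405772881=-6.00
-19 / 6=-3.17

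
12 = 12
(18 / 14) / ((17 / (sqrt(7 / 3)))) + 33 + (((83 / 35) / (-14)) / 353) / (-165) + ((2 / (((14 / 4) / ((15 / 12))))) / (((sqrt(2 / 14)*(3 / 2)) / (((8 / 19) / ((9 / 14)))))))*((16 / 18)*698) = 3*sqrt(21) / 119 + 941821733 / 28540050 + 893440*sqrt(7) / 4617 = 545.10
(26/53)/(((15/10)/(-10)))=-520/159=-3.27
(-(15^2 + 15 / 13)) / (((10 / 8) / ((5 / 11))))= -11760 / 143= -82.24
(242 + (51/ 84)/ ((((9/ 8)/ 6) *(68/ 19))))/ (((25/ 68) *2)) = 173434/ 525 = 330.35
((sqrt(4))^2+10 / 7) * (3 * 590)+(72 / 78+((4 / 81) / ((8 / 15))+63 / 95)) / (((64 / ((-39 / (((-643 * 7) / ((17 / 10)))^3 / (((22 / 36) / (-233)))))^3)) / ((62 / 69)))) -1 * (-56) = 9664.57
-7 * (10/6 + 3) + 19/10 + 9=-21.77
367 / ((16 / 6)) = 1101 / 8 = 137.62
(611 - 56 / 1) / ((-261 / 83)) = -15355 / 87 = -176.49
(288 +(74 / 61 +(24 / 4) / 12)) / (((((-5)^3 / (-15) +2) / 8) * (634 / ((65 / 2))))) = 11.50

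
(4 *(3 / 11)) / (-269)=-12 / 2959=-0.00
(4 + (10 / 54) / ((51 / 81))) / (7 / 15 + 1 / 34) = 8.66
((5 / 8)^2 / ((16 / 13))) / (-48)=-325 / 49152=-0.01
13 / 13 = 1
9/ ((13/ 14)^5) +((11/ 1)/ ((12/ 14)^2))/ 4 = 897146831/ 53466192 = 16.78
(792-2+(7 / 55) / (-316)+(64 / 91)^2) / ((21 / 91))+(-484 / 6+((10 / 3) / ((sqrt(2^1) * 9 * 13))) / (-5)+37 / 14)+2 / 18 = 333549564709 / 99639540-sqrt(2) / 351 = 3347.56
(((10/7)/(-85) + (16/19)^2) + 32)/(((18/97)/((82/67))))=5585418110/25904277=215.62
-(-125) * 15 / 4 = 1875 / 4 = 468.75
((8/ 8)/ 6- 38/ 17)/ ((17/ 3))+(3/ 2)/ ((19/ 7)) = 1030/ 5491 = 0.19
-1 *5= -5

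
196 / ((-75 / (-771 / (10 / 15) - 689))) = 361718 / 75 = 4822.91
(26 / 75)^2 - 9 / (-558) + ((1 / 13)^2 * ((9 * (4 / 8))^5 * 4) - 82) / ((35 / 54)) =-58.99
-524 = -524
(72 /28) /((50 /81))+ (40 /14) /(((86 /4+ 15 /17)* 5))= 558169 /133175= 4.19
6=6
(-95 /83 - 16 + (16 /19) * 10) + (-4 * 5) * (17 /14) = -364389 /11039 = -33.01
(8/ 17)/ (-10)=-4/ 85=-0.05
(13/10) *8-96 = -428/5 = -85.60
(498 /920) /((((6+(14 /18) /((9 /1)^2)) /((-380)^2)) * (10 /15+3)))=3931744860 /1108393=3547.25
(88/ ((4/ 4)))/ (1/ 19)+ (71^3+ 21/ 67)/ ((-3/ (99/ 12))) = -131666271/ 134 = -982584.11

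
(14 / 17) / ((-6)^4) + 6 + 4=110167 / 11016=10.00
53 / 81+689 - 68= 50354 / 81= 621.65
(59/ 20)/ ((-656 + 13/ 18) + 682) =531/ 4810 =0.11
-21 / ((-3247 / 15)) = 315 / 3247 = 0.10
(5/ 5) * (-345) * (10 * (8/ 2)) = -13800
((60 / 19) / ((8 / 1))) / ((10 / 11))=33 / 76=0.43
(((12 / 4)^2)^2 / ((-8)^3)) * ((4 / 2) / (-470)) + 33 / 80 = 49713 / 120320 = 0.41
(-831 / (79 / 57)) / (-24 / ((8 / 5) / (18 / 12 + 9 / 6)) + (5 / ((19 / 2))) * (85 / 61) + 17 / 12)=658780236 / 47080603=13.99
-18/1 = -18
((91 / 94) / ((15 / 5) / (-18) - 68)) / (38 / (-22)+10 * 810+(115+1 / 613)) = -613613 / 354870093769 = -0.00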